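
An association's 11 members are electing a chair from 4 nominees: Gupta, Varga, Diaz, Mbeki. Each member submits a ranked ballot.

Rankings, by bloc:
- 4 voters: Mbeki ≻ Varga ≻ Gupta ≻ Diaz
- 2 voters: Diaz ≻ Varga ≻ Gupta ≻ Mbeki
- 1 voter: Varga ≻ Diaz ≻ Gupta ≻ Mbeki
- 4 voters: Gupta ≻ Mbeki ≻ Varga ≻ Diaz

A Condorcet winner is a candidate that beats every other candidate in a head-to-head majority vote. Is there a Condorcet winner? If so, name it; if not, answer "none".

none

Pairwise majorities:
Gupta vs Varga: Varga wins 7–4.
Gupta vs Diaz: Gupta preferred on 4+4 = 8 ballots; Gupta wins 8–3.
Gupta vs Mbeki: Gupta wins 7–4.
Varga vs Diaz: 9 to 2, Varga.
Varga vs Mbeki: Varga is ranked higher on 2+1 = 3 ballots, Mbeki on 8. Mbeki wins 8–3.
Diaz vs Mbeki: Mbeki, 8–3.
Each candidate drops at least one matchup (Gupta loses to Varga; Varga loses to Mbeki; Diaz loses to Gupta; Mbeki loses to Gupta); the cycle Gupta → Mbeki → Varga → Gupta rules out a Condorcet winner.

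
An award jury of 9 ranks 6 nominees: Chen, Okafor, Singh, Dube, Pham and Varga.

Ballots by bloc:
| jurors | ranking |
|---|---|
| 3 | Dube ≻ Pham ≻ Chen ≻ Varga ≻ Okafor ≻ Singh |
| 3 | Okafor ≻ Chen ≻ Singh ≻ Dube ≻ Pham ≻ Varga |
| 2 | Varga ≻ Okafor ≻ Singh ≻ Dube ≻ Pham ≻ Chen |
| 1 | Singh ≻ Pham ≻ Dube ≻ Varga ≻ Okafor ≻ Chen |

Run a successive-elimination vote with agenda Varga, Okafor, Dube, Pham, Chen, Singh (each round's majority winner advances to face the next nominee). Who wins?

Round 1: Varga vs Okafor — 6–3, Varga advances.
Round 2: Varga vs Dube — 2–7, Dube advances.
Round 3: Dube vs Pham — 8–1, Dube advances.
Round 4: Dube vs Chen — 6–3, Dube advances.
Round 5: Dube vs Singh — 3–6, Singh advances.
Singh survives the agenda.

Singh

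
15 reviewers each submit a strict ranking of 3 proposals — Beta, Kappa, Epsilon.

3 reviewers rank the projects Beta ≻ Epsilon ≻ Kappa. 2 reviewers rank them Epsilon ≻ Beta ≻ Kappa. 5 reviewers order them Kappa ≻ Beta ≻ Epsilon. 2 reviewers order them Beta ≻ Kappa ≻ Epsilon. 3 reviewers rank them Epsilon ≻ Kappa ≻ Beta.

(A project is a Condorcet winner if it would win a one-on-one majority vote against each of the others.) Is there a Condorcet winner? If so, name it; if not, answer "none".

Check each pair by majority over 15 ballots:
Beta vs Kappa: Beta is ranked higher on 3+2+2 = 7 ballots, Kappa on 8. Kappa wins 8–7.
Beta vs Epsilon: Beta is ranked higher on 3+5+2 = 10 ballots, Epsilon on 5. Beta wins 10–5.
Kappa vs Epsilon: 7 to 8, Epsilon.
No project is unbeaten: Beta loses to Kappa; Kappa loses to Epsilon; Epsilon loses to Beta. In particular Beta beats Epsilon beats Kappa beats Beta is a majority cycle — no Condorcet winner exists.

none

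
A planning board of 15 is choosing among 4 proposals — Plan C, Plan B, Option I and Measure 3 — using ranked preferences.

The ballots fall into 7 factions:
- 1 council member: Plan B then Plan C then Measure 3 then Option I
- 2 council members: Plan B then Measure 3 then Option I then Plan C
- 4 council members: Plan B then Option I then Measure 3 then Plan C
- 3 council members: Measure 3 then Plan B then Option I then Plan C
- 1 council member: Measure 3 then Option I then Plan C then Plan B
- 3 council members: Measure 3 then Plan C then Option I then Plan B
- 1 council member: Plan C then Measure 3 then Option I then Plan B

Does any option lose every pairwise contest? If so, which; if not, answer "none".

Plan C

Head-to-head results (15 council members):
Plan C–Plan B: Plan B 10–5.
Plan C vs Option I: Plan C preferred on 1+3+1 = 5 ballots; Option I wins 10–5.
Plan C vs Measure 3: Measure 3 wins 13–2.
Plan B vs Option I: Plan B preferred on 1+2+4+3 = 10 ballots; Plan B wins 10–5.
Plan B vs Measure 3: Measure 3, 8–7.
Option I vs Measure 3: Measure 3, 11–4.
Plan C is beaten in every head-to-head and is the Condorcet loser.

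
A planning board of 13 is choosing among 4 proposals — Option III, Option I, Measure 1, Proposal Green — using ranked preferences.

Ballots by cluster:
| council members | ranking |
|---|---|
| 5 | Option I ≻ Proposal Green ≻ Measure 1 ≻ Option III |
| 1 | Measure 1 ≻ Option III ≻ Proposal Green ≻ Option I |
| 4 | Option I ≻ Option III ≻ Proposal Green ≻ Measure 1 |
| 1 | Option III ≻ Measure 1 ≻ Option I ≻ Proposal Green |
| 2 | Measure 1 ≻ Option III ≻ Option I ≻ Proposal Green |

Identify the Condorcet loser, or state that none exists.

Head-to-head results (13 council members):
Option III–Option I: Option I 9–4.
Option III–Measure 1: Measure 1 8–5.
Option III vs Proposal Green: Option III preferred on 1+4+1+2 = 8 ballots; Option III wins 8–5.
Option I–Measure 1: Option I 9–4.
Option I vs Proposal Green: Option I preferred on 5+4+1+2 = 12 ballots; Option I wins 12–1.
Measure 1 vs Proposal Green: Measure 1 preferred on 1+1+2 = 4 ballots; Proposal Green wins 9–4.
Each option has at least one pairwise win (Option III beats Proposal Green; Option I beats Option III; Measure 1 beats Option III; Proposal Green beats Measure 1) — no Condorcet loser.

none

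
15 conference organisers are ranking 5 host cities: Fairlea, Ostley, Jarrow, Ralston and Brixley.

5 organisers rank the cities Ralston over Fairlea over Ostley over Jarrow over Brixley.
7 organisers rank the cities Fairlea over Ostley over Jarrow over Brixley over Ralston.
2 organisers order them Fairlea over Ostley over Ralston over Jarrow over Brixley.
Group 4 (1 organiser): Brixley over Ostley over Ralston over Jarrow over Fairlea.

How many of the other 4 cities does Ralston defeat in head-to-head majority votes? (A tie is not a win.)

1

Ralston against each rival (15 organisers):
Ralston–Fairlea: Fairlea 9–6.
Ralston vs Ostley: 5 for Ralston, 10 for Ostley — Ostley by 10–5.
Ralston–Jarrow: Ralston 8–7.
Ralston vs Brixley: 5+2 = 7 for Ralston, 8 for Brixley — Brixley by 8–7.
Ralston beats Jarrow; loses to Fairlea, Ostley, Brixley — 1 pairwise win.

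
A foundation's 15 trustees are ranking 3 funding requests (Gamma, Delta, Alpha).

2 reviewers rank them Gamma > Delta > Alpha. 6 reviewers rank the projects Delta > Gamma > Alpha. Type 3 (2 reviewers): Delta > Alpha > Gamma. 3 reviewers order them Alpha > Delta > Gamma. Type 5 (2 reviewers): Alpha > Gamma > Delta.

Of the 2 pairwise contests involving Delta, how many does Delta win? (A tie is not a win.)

Delta against each rival (15 reviewers):
Delta vs Gamma: Delta wins 11–4.
Delta vs Alpha: Delta wins 10–5.
Delta beats Gamma, Alpha — 2 pairwise wins.

2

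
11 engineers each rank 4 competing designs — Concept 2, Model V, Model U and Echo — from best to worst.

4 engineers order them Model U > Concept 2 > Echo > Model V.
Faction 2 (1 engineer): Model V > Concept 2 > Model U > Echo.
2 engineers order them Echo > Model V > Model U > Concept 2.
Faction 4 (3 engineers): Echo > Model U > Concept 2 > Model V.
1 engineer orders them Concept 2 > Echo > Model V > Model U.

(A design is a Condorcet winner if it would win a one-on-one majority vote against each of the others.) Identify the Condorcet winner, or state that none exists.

none

Check each pair by majority over 11 ballots:
Concept 2 vs Model V: Concept 2 is ranked higher on 4+3+1 = 8 ballots, Model V on 3. Concept 2 wins 8–3.
Concept 2–Model U: Model U 9–2.
Concept 2 vs Echo: Concept 2, 6–5.
Model V vs Model U: 1+2+1 = 4 for Model V, 7 for Model U — Model U by 7–4.
Model V vs Echo: Echo, 10–1.
Model U–Echo: Echo 6–5.
Every design loses at least once (Concept 2 loses to Model U; Model V loses to Concept 2; Model U loses to Echo; Echo loses to Concept 2). The majority relation contains the cycle Concept 2 > Echo > Model U > Concept 2, so there is no Condorcet winner.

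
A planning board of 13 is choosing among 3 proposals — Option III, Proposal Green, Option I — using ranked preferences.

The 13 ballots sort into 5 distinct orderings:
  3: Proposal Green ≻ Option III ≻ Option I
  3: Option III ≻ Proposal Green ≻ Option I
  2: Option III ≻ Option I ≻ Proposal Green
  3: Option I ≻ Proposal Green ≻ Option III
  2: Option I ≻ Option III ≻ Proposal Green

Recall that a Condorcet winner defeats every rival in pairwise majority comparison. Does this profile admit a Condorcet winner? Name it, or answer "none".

Option III

Pairwise majorities:
Option III vs Proposal Green: Option III, 7–6.
Option III vs Option I: 3+3+2 = 8 for Option III, 5 for Option I — Option III by 8–5.
Proposal Green vs Option I: Proposal Green is ranked higher on 3+3 = 6 ballots, Option I on 7. Option I wins 7–6.
Only Option III has no losses; Option III is the Condorcet winner.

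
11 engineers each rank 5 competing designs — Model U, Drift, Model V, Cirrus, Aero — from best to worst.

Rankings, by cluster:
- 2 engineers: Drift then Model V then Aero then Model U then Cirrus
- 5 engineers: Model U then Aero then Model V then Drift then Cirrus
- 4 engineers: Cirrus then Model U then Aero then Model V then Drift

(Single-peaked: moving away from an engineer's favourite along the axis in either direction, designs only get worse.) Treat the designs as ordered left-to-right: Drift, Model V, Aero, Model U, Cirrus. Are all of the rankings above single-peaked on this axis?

Axis positions: Drift=1, Model V=2, Aero=3, Model U=4, Cirrus=5.
Cluster 1 (peak Drift at position 1): ranking walks positions 1-2-3-4-5, expanding outward from the peak — single-peaked.
Cluster 2 (peak Model U at position 4): ranking walks positions 4-3-2-1-5, expanding outward from the peak — single-peaked.
Cluster 3 (peak Cirrus at position 5): ranking walks positions 5-4-3-2-1, expanding outward from the peak — single-peaked.
Every ranking is single-peaked on this axis.

yes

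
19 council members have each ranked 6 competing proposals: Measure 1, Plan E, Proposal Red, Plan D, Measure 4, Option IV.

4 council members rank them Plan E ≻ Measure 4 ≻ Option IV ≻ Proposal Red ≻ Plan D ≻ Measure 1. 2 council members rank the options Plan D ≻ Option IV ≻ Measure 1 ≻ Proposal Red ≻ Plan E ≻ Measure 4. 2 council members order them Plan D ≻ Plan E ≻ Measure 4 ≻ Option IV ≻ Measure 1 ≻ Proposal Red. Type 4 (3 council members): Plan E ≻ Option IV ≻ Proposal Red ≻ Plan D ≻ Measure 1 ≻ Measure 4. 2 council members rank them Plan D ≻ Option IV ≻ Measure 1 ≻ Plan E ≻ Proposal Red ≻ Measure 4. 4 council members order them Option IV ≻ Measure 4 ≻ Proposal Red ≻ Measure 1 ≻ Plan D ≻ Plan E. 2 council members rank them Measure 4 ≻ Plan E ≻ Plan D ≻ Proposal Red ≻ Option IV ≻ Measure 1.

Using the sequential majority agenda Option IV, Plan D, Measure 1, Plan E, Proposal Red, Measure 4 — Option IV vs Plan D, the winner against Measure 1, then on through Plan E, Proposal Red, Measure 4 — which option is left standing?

Round 1: Option IV vs Plan D — 11–8, Option IV advances.
Round 2: Option IV vs Measure 1 — 19–0, Option IV advances.
Round 3: Option IV vs Plan E — 8–11, Plan E advances.
Round 4: Plan E vs Proposal Red — 13–6, Plan E advances.
Round 5: Plan E vs Measure 4 — 13–6, Plan E advances.
Plan E survives the agenda.

Plan E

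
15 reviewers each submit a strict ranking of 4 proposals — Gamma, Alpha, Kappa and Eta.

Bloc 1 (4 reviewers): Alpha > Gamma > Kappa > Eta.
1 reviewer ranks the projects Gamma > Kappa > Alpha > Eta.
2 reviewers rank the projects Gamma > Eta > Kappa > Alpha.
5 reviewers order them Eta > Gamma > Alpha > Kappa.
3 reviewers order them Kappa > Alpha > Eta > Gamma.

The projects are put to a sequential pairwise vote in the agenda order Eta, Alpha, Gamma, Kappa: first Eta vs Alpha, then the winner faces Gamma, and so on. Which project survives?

Round 1: Eta vs Alpha — 7–8, Alpha advances.
Round 2: Alpha vs Gamma — 7–8, Gamma advances.
Round 3: Gamma vs Kappa — 12–3, Gamma advances.
Gamma survives the agenda.

Gamma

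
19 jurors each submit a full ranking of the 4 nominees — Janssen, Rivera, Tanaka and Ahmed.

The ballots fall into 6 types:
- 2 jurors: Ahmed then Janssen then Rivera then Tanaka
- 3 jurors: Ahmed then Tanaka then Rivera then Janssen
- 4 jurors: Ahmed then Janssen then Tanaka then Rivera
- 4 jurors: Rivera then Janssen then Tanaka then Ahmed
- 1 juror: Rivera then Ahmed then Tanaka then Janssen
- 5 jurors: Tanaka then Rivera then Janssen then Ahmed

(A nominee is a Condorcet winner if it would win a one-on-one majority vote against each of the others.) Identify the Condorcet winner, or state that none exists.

Check each pair by majority over 19 ballots:
Janssen vs Rivera: 6 to 13, Rivera.
Janssen vs Tanaka: Janssen, 10–9.
Janssen vs Ahmed: Janssen is ranked higher on 4+5 = 9 ballots, Ahmed on 10. Ahmed wins 10–9.
Rivera vs Tanaka: 2+4+1 = 7 for Rivera, 12 for Tanaka — Tanaka by 12–7.
Rivera vs Ahmed: Rivera wins 10–9.
Tanaka vs Ahmed: Tanaka is ranked higher on 4+5 = 9 ballots, Ahmed on 10. Ahmed wins 10–9.
Every nominee loses at least once (Janssen loses to Rivera; Rivera loses to Tanaka; Tanaka loses to Janssen; Ahmed loses to Rivera). The majority relation contains the cycle Janssen beats Tanaka beats Rivera beats Janssen, so there is no Condorcet winner.

none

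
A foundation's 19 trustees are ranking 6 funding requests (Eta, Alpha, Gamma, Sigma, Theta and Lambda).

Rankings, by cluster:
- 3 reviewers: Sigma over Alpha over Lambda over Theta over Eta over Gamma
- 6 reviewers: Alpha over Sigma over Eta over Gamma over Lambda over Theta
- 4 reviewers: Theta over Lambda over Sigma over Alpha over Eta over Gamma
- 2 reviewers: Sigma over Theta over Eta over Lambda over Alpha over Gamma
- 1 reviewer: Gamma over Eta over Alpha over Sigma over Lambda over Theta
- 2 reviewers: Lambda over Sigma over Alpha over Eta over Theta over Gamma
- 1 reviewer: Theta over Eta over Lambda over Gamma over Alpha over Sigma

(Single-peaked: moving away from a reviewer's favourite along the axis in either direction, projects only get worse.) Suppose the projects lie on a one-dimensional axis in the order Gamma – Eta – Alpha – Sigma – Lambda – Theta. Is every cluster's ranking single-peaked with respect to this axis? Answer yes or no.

Axis positions: Gamma=1, Eta=2, Alpha=3, Sigma=4, Lambda=5, Theta=6.
Cluster 1 (peak Sigma at position 4): ranking walks positions 4-3-5-6-2-1, expanding outward from the peak — single-peaked.
Cluster 2 (peak Alpha at position 3): ranking walks positions 3-4-2-1-5-6, expanding outward from the peak — single-peaked.
Cluster 3 (peak Theta at position 6): ranking walks positions 6-5-4-3-2-1, expanding outward from the peak — single-peaked.
Cluster 4: ranking walks positions 4-6-2-5-3-1; Theta is ranked above Lambda even though Lambda lies between Theta and the peak Sigma on the axis — preferences dip and rise again. Not single-peaked.
Cluster 5 (peak Gamma at position 1): ranking walks positions 1-2-3-4-5-6, expanding outward from the peak — single-peaked.
Cluster 6 (peak Lambda at position 5): ranking walks positions 5-4-3-2-6-1, expanding outward from the peak — single-peaked.
Cluster 7: ranking walks positions 6-2-5-1-3-4; Eta is ranked above Lambda even though Lambda lies between Eta and the peak Theta on the axis — preferences dip and rise again. Not single-peaked.
Cluster 4 violates single-peakedness, so the profile is not single-peaked on this axis.

no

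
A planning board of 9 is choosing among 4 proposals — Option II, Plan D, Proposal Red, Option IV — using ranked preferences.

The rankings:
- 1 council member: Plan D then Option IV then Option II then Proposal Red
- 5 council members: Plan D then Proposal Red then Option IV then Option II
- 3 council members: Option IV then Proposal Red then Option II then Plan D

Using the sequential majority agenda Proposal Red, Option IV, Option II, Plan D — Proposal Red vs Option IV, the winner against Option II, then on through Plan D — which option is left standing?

Plan D

Round 1: Proposal Red vs Option IV — 5–4, Proposal Red advances.
Round 2: Proposal Red vs Option II — 8–1, Proposal Red advances.
Round 3: Proposal Red vs Plan D — 3–6, Plan D advances.
Plan D survives the agenda.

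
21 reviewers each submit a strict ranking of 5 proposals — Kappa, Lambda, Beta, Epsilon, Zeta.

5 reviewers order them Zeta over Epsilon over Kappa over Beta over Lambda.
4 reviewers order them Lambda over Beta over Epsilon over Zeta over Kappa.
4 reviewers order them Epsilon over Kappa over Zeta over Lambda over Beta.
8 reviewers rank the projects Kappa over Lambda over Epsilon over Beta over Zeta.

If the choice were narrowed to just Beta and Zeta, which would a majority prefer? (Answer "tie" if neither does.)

Beta

Ballots ranking Beta above Zeta: 4 + 8 = 12.
Ballots ranking Zeta above Beta: 21 − 12 = 9.
Beta wins the head-to-head 12–9.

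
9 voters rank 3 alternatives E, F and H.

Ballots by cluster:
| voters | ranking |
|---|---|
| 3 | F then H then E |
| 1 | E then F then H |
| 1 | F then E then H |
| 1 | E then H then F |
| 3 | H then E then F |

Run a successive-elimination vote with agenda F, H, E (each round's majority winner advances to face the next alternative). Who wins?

Round 1: F vs H — 5–4, F advances.
Round 2: F vs E — 4–5, E advances.
E survives the agenda.

E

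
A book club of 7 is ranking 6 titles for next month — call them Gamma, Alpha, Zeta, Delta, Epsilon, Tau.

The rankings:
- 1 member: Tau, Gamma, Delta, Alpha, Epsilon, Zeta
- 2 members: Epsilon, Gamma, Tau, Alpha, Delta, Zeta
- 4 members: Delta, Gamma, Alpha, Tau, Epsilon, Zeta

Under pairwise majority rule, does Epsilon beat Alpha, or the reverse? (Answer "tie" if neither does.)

Ballots ranking Epsilon above Alpha: 2.
Ballots ranking Alpha above Epsilon: 7 − 2 = 5.
Alpha wins the head-to-head 5–2.

Alpha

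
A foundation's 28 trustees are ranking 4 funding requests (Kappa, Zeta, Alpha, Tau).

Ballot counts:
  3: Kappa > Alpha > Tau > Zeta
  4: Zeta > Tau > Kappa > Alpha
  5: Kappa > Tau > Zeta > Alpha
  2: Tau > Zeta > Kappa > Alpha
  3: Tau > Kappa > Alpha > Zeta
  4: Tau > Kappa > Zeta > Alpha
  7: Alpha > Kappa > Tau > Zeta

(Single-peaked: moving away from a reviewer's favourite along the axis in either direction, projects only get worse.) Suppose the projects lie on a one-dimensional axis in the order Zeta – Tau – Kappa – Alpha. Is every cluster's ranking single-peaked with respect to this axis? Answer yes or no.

Axis positions: Zeta=1, Tau=2, Kappa=3, Alpha=4.
Cluster 1 (peak Kappa at position 3): ranking walks positions 3-4-2-1, expanding outward from the peak — single-peaked.
Cluster 2 (peak Zeta at position 1): ranking walks positions 1-2-3-4, expanding outward from the peak — single-peaked.
Cluster 3 (peak Kappa at position 3): ranking walks positions 3-2-1-4, expanding outward from the peak — single-peaked.
Cluster 4 (peak Tau at position 2): ranking walks positions 2-1-3-4, expanding outward from the peak — single-peaked.
Cluster 5 (peak Tau at position 2): ranking walks positions 2-3-4-1, expanding outward from the peak — single-peaked.
Cluster 6 (peak Tau at position 2): ranking walks positions 2-3-1-4, expanding outward from the peak — single-peaked.
Cluster 7 (peak Alpha at position 4): ranking walks positions 4-3-2-1, expanding outward from the peak — single-peaked.
Every ranking is single-peaked on this axis.

yes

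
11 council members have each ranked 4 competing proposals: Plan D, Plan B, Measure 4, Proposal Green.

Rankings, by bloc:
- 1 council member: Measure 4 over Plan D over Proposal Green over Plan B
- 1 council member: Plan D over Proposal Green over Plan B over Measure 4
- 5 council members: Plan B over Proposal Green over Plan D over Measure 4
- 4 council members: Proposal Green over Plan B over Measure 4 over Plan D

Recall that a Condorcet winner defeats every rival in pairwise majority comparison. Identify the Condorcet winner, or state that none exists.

Proposal Green

Head-to-head results (11 council members):
Plan D vs Plan B: 2 to 9, Plan B.
Plan D vs Measure 4: 1+5 = 6 for Plan D, 5 for Measure 4 — Plan D by 6–5.
Plan D vs Proposal Green: 2 to 9, Proposal Green.
Plan B vs Measure 4: 10 to 1, Plan B.
Plan B vs Proposal Green: 5 for Plan B, 6 for Proposal Green — Proposal Green by 6–5.
Measure 4 vs Proposal Green: Measure 4 is ranked higher on 1 ballot, Proposal Green on 10. Proposal Green wins 10–1.
Proposal Green defeats every rival head-to-head and is the Condorcet winner.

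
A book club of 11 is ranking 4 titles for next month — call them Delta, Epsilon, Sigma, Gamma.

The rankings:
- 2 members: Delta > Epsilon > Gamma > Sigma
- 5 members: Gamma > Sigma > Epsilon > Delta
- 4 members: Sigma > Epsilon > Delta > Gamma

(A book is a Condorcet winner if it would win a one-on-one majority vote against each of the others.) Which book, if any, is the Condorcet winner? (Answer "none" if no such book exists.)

none

Head-to-head results (11 members):
Delta vs Epsilon: Epsilon wins 9–2.
Delta vs Sigma: Sigma, 9–2.
Delta–Gamma: Delta 6–5.
Epsilon vs Sigma: Sigma wins 9–2.
Epsilon vs Gamma: Epsilon, 6–5.
Sigma vs Gamma: Gamma, 7–4.
No book is unbeaten: Delta loses to Epsilon; Epsilon loses to Sigma; Sigma loses to Gamma; Gamma loses to Delta. In particular Delta beats Gamma beats Sigma beats Delta is a majority cycle — no Condorcet winner exists.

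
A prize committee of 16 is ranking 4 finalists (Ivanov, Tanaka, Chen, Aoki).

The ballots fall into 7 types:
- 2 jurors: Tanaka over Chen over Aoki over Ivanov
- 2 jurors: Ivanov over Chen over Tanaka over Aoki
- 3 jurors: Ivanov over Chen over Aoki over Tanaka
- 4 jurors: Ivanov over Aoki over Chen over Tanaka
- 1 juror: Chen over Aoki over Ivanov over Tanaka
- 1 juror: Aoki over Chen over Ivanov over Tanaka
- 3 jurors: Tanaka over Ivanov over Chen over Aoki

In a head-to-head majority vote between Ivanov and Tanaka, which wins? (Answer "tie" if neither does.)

Ballots ranking Ivanov above Tanaka: 2 + 3 + 4 + 1 + 1 = 11.
Ballots ranking Tanaka above Ivanov: 16 − 11 = 5.
Ivanov wins the head-to-head 11–5.

Ivanov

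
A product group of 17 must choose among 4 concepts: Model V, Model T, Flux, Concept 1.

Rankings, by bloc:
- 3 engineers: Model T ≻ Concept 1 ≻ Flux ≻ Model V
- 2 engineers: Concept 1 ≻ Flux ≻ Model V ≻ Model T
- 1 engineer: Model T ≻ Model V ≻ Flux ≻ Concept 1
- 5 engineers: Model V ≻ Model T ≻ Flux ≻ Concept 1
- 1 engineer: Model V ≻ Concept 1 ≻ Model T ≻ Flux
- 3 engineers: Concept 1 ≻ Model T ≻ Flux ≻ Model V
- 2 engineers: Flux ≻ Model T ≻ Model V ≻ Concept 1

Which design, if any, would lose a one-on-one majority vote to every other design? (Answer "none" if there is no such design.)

none

Head-to-head results (17 engineers):
Model V vs Model T: 2+5+1 = 8 for Model V, 9 for Model T — Model T by 9–8.
Model V–Flux: Flux 10–7.
Model V–Concept 1: Model V 9–8.
Model T vs Flux: Model T preferred on 3+1+5+1+3 = 13 ballots; Model T wins 13–4.
Model T vs Concept 1: 3+1+5+2 = 11 for Model T, 6 for Concept 1 — Model T by 11–6.
Flux vs Concept 1: Flux preferred on 1+5+2 = 8 ballots; Concept 1 wins 9–8.
Each design has at least one pairwise win (Model V beats Concept 1; Model T beats Model V; Flux beats Model V; Concept 1 beats Flux) — no Condorcet loser.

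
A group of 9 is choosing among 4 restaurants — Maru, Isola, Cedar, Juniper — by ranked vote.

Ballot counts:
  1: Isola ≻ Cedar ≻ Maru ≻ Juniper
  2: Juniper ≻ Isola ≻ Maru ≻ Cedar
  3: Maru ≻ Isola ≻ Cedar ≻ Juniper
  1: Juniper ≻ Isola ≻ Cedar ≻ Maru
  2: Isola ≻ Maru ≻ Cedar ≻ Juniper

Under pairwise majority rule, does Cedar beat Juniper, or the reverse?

Ballots ranking Cedar above Juniper: 1 + 3 + 2 = 6.
Ballots ranking Juniper above Cedar: 9 − 6 = 3.
Cedar wins the head-to-head 6–3.

Cedar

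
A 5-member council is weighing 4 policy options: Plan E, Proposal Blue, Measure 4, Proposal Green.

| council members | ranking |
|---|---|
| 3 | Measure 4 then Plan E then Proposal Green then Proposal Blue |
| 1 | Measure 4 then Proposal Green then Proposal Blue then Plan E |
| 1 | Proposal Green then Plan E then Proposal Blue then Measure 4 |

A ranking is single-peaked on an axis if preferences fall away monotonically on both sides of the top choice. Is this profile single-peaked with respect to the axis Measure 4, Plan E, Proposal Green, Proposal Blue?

Axis positions: Measure 4=1, Plan E=2, Proposal Green=3, Proposal Blue=4.
Cluster 1 (peak Measure 4 at position 1): ranking walks positions 1-2-3-4, expanding outward from the peak — single-peaked.
Cluster 2: ranking walks positions 1-3-4-2; Proposal Green is ranked above Plan E even though Plan E lies between Proposal Green and the peak Measure 4 on the axis — preferences dip and rise again. Not single-peaked.
Cluster 3 (peak Proposal Green at position 3): ranking walks positions 3-2-4-1, expanding outward from the peak — single-peaked.
Cluster 2 violates single-peakedness, so the profile is not single-peaked on this axis.

no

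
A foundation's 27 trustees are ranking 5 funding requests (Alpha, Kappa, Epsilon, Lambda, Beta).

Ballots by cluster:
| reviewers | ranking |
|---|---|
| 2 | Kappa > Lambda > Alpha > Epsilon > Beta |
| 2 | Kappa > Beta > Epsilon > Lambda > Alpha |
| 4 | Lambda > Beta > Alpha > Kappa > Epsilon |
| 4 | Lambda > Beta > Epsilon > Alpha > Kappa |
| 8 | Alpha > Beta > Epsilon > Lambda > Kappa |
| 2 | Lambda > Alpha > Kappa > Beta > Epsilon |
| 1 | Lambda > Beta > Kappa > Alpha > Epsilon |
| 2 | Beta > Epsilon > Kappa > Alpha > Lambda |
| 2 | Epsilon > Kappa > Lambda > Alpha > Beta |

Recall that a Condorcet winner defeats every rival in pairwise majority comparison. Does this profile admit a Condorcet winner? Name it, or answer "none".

none

Head-to-head results (27 reviewers):
Alpha vs Kappa: Alpha wins 18–9.
Alpha vs Epsilon: 17 to 10, Alpha.
Alpha vs Lambda: 8+2 = 10 for Alpha, 17 for Lambda — Lambda by 17–10.
Alpha vs Beta: Alpha preferred on 2+8+2+2 = 14 ballots; Alpha wins 14–13.
Kappa vs Epsilon: Epsilon wins 16–11.
Kappa–Lambda: Lambda 19–8.
Kappa–Beta: Beta 19–8.
Epsilon vs Lambda: Epsilon, 14–13.
Epsilon vs Beta: 4 to 23, Beta.
Lambda vs Beta: Lambda, 15–12.
Every project loses at least once (Alpha loses to Lambda; Kappa loses to Alpha; Epsilon loses to Alpha; Lambda loses to Epsilon; Beta loses to Alpha). The majority relation contains the cycle Alpha beats Epsilon beats Lambda beats Alpha, so there is no Condorcet winner.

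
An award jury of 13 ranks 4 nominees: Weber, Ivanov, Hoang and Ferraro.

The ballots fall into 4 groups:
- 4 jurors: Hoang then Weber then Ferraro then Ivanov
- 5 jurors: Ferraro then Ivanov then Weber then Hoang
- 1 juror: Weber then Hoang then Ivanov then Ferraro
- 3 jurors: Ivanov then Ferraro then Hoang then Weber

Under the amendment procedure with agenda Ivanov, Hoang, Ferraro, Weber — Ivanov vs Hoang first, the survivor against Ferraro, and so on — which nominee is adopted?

Ferraro

Round 1: Ivanov vs Hoang — 8–5, Ivanov advances.
Round 2: Ivanov vs Ferraro — 4–9, Ferraro advances.
Round 3: Ferraro vs Weber — 8–5, Ferraro advances.
Ferraro survives the agenda.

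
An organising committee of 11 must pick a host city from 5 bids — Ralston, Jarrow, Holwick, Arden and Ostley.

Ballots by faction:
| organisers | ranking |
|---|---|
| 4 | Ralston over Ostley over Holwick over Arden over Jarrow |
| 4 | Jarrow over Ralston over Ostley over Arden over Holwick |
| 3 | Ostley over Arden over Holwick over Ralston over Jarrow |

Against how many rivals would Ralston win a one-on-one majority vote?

Ralston against each rival (11 organisers):
Ralston vs Jarrow: 7 to 4, Ralston.
Ralston vs Holwick: Ralston, 8–3.
Ralston vs Arden: 4+4 = 8 for Ralston, 3 for Arden — Ralston by 8–3.
Ralston vs Ostley: 4+4 = 8 for Ralston, 3 for Ostley — Ralston by 8–3.
Ralston beats Jarrow, Holwick, Arden, Ostley — 4 pairwise wins.

4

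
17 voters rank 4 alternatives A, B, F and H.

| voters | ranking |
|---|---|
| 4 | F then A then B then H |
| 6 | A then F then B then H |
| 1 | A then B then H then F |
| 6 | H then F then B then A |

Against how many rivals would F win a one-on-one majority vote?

F against each rival (17 voters):
F vs A: 10 to 7, F.
F vs B: F preferred on 4+6+6 = 16 ballots; F wins 16–1.
F–H: F 10–7.
F beats A, B, H — 3 pairwise wins.

3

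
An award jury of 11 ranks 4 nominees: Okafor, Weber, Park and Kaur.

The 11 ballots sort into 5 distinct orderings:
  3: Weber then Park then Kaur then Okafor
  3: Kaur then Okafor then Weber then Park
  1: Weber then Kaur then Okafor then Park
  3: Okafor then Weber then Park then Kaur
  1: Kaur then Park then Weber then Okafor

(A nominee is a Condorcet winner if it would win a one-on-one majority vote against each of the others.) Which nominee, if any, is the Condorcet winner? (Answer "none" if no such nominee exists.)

Check each pair by majority over 11 ballots:
Okafor vs Weber: Okafor is ranked higher on 3+3 = 6 ballots, Weber on 5. Okafor wins 6–5.
Okafor vs Park: Okafor wins 7–4.
Okafor vs Kaur: 3 for Okafor, 8 for Kaur — Kaur by 8–3.
Weber vs Park: Weber wins 10–1.
Weber vs Kaur: Weber wins 7–4.
Park vs Kaur: 3+3 = 6 for Park, 5 for Kaur — Park by 6–5.
Each nominee drops at least one matchup (Okafor loses to Kaur; Weber loses to Okafor; Park loses to Okafor; Kaur loses to Weber); the cycle Okafor → Weber → Kaur → Okafor rules out a Condorcet winner.

none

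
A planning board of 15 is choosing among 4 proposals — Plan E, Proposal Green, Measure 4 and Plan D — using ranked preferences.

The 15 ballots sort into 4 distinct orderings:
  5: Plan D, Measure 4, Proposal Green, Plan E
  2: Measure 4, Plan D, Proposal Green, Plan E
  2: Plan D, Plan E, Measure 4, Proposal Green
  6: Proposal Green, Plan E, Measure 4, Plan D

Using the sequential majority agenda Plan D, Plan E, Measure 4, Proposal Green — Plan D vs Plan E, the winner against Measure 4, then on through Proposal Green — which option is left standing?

Round 1: Plan D vs Plan E — 9–6, Plan D advances.
Round 2: Plan D vs Measure 4 — 7–8, Measure 4 advances.
Round 3: Measure 4 vs Proposal Green — 9–6, Measure 4 advances.
Measure 4 survives the agenda.

Measure 4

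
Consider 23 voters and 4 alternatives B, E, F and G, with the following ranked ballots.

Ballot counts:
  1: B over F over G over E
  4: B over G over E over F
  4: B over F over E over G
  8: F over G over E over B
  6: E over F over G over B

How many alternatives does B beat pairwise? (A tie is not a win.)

0

B against each rival (23 voters):
B vs E: E wins 14–9.
B vs F: F, 14–9.
B vs G: G, 14–9.
B beats no one; loses to E, F, G — 0 pairwise wins.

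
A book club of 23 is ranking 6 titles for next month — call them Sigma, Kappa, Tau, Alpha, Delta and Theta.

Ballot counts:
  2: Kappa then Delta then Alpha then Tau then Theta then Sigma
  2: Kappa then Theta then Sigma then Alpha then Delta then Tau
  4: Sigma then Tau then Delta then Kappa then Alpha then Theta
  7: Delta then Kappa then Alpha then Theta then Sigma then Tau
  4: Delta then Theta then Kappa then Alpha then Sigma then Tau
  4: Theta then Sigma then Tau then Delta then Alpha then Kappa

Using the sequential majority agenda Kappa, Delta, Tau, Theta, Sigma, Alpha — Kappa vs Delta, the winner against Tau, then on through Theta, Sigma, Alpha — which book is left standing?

Round 1: Kappa vs Delta — 4–19, Delta advances.
Round 2: Delta vs Tau — 15–8, Delta advances.
Round 3: Delta vs Theta — 17–6, Delta advances.
Round 4: Delta vs Sigma — 13–10, Delta advances.
Round 5: Delta vs Alpha — 21–2, Delta advances.
Delta survives the agenda.

Delta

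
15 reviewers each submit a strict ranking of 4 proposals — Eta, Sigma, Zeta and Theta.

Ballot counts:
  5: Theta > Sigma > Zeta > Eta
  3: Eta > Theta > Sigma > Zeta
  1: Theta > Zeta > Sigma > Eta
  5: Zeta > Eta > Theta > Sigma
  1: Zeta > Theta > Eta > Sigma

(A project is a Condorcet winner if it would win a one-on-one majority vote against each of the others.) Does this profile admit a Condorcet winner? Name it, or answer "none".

none

Check each pair by majority over 15 ballots:
Eta vs Sigma: 3+5+1 = 9 for Eta, 6 for Sigma — Eta by 9–6.
Eta vs Zeta: 3 to 12, Zeta.
Eta vs Theta: Eta preferred on 3+5 = 8 ballots; Eta wins 8–7.
Sigma–Zeta: Sigma 8–7.
Sigma vs Theta: 0 for Sigma, 15 for Theta — Theta by 15–0.
Zeta vs Theta: 6 to 9, Theta.
Each project drops at least one matchup (Eta loses to Zeta; Sigma loses to Eta; Zeta loses to Sigma; Theta loses to Eta); the cycle Eta beats Sigma beats Zeta beats Eta rules out a Condorcet winner.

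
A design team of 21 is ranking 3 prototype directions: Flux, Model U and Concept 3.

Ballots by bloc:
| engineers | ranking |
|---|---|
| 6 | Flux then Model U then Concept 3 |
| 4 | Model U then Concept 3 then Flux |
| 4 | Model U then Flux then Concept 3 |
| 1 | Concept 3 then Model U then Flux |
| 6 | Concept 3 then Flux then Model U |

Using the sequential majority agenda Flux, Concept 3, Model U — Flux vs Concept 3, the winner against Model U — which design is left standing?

Model U

Round 1: Flux vs Concept 3 — 10–11, Concept 3 advances.
Round 2: Concept 3 vs Model U — 7–14, Model U advances.
The agenda winner is Model U.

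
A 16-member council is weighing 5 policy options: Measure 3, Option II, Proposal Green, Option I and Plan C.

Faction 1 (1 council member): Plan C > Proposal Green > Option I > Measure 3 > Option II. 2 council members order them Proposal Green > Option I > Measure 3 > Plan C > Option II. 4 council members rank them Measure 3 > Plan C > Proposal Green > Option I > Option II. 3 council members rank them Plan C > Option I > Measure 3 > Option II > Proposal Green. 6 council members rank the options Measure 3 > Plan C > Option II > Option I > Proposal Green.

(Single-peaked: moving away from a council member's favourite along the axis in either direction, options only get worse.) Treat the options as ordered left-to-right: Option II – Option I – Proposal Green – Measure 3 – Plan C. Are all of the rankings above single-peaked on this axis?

no

Axis positions: Option II=1, Option I=2, Proposal Green=3, Measure 3=4, Plan C=5.
Faction 1: ranking walks positions 5-3-2-4-1; Proposal Green is ranked above Measure 3 even though Measure 3 lies between Proposal Green and the peak Plan C on the axis — preferences dip and rise again. Not single-peaked.
Faction 2 (peak Proposal Green at position 3): ranking walks positions 3-2-4-5-1, expanding outward from the peak — single-peaked.
Faction 3 (peak Measure 3 at position 4): ranking walks positions 4-5-3-2-1, expanding outward from the peak — single-peaked.
Faction 4: ranking walks positions 5-2-4-1-3; Option I is ranked above Measure 3 even though Measure 3 lies between Option I and the peak Plan C on the axis — preferences dip and rise again. Not single-peaked.
Faction 5: ranking walks positions 4-5-1-2-3; Option II is ranked above Proposal Green even though Proposal Green lies between Option II and the peak Measure 3 on the axis — preferences dip and rise again. Not single-peaked.
Faction 1 violates single-peakedness, so the profile is not single-peaked on this axis.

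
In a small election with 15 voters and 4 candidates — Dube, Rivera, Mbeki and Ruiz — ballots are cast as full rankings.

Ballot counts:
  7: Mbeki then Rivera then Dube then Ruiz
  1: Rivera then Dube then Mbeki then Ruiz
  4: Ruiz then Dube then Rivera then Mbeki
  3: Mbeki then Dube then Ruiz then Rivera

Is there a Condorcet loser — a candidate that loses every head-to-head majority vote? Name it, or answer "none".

Ruiz

Head-to-head results (15 voters):
Dube vs Rivera: Dube is ranked higher on 4+3 = 7 ballots, Rivera on 8. Rivera wins 8–7.
Dube–Mbeki: Mbeki 10–5.
Dube vs Ruiz: Dube preferred on 7+1+3 = 11 ballots; Dube wins 11–4.
Rivera vs Mbeki: 5 to 10, Mbeki.
Rivera vs Ruiz: 7+1 = 8 for Rivera, 7 for Ruiz — Rivera by 8–7.
Mbeki vs Ruiz: Mbeki preferred on 7+1+3 = 11 ballots; Mbeki wins 11–4.
Ruiz loses to every other candidate — it is the Condorcet loser.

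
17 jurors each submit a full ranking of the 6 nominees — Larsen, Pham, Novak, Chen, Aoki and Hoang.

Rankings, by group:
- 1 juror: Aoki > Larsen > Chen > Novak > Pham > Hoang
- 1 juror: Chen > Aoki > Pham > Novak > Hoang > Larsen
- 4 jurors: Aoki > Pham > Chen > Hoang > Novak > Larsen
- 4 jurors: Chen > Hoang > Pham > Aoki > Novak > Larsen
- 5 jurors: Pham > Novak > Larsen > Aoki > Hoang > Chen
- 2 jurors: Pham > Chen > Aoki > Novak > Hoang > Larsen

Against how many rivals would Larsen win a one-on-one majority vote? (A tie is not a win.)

0

Larsen against each rival (17 jurors):
Larsen vs Pham: 1 for Larsen, 16 for Pham — Pham by 16–1.
Larsen vs Novak: Larsen is ranked higher on 1 ballot, Novak on 16. Novak wins 16–1.
Larsen vs Chen: 6 to 11, Chen.
Larsen vs Aoki: 5 to 12, Aoki.
Larsen–Hoang: Hoang 11–6.
Larsen beats no one; loses to Pham, Novak, Chen, Aoki, Hoang — 0 pairwise wins.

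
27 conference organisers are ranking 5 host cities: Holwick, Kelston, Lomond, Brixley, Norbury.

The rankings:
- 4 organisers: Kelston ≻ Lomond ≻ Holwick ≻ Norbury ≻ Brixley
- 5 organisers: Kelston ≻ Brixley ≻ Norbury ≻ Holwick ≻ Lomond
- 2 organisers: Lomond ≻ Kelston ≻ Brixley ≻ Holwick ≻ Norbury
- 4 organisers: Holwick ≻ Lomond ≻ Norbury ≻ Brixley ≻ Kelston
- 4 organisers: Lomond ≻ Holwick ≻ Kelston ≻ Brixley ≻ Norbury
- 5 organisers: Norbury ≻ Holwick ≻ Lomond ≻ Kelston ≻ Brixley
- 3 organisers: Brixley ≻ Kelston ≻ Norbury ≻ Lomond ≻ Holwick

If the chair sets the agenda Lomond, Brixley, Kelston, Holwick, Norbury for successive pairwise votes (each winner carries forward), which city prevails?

Round 1: Lomond vs Brixley — 19–8, Lomond advances.
Round 2: Lomond vs Kelston — 15–12, Lomond advances.
Round 3: Lomond vs Holwick — 13–14, Holwick advances.
Round 4: Holwick vs Norbury — 14–13, Holwick advances.
Holwick survives the agenda.

Holwick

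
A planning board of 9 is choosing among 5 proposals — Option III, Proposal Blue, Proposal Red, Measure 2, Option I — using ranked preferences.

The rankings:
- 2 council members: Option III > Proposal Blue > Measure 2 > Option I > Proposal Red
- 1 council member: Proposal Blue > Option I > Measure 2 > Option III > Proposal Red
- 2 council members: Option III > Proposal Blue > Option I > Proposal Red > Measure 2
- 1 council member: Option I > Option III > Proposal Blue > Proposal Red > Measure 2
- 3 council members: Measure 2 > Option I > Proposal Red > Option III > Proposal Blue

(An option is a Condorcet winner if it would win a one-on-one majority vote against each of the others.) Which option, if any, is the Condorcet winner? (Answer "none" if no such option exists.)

none

Head-to-head results (9 council members):
Option III vs Proposal Blue: Option III preferred on 2+2+1+3 = 8 ballots; Option III wins 8–1.
Option III vs Proposal Red: Option III preferred on 2+1+2+1 = 6 ballots; Option III wins 6–3.
Option III vs Measure 2: Option III is ranked higher on 2+2+1 = 5 ballots, Measure 2 on 4. Option III wins 5–4.
Option III vs Option I: 4 to 5, Option I.
Proposal Blue vs Proposal Red: 6 to 3, Proposal Blue.
Proposal Blue vs Measure 2: 6 to 3, Proposal Blue.
Proposal Blue vs Option I: 5 to 4, Proposal Blue.
Proposal Red vs Measure 2: Proposal Red is ranked higher on 2+1 = 3 ballots, Measure 2 on 6. Measure 2 wins 6–3.
Proposal Red vs Option I: 0 for Proposal Red, 9 for Option I — Option I by 9–0.
Measure 2 vs Option I: Measure 2 is ranked higher on 2+3 = 5 ballots, Option I on 4. Measure 2 wins 5–4.
Every option loses at least once (Option III loses to Option I; Proposal Blue loses to Option III; Proposal Red loses to Option III; Measure 2 loses to Option III; Option I loses to Proposal Blue). The majority relation contains the cycle Option III > Proposal Blue > Option I > Option III, so there is no Condorcet winner.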